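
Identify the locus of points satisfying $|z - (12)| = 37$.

|z - z0| = r describes a circle centered at z0 with radius r
Here z0 = 12 and r = 37
Locus: Circle centered at (12, 0) with radius 37


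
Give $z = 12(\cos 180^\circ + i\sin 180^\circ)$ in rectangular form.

a = r cos θ = 12 * -1 = -12
b = r sin θ = 12 * 0 = 0
z = -12


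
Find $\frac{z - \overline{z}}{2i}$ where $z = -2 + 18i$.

z - conjugate(z) = 2bi
(z - conjugate(z))/(2i) = 2bi/(2i) = b = 18


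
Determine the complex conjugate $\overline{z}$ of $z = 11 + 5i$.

If z = a + bi, then conjugate(z) = a - bi
conjugate(11 + 5i) = 11 - 5i


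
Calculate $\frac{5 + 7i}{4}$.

Divisor is real, so divide each part by 4:
= 5/4 + (7/4)i


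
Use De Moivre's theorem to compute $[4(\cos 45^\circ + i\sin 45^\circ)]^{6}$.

By De Moivre: z^n = r^n(cos(nθ) + i sin(nθ))
= 4^6(cos(6*45°) + i sin(6*45°))
= 4096(cos 270° + i sin 270°)
= -4096i


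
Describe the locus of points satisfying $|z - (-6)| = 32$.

|z - z0| = r describes a circle centered at z0 with radius r
Here z0 = -6 and r = 32
Locus: Circle centered at (-6, 0) with radius 32


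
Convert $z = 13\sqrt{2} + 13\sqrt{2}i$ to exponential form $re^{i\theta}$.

r = |z| = sqrt((13*sqrt(2))^2 + (13*sqrt(2))^2) = sqrt(338 + 338) = sqrt(676) = 26
θ = arctan(b/a) = arctan(18.3848/18.3848) (quadrant-adjusted) = 45° = π/4
z = 26e^(i*π/4)


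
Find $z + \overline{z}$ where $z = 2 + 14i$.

z + conjugate(z) = (a + bi) + (a - bi) = 2a
= 2 * 2 = 4


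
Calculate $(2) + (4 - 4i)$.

(2 + 4) + (0 + (-4))i = 6 - 4i


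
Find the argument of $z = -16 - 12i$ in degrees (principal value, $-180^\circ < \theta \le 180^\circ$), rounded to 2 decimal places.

θ = arctan(b/a) = arctan(-12/-16) (quadrant-adjusted) = -143.13°


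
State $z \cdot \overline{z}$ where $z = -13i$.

z * conjugate(z) = |z|^2 = a^2 + b^2
= 0^2 + (-13)^2 = 169


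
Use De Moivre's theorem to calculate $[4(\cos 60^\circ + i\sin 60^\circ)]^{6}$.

By De Moivre: z^n = r^n(cos(nθ) + i sin(nθ))
= 4^6(cos(6*60°) + i sin(6*60°))
= 4096(cos 0° + i sin 0°)
= 4096


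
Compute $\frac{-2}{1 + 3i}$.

Multiply numerator and denominator by conjugate (1 - 3i):
= (-2)(1 - 3i) / (1^2 + 3^2)
= (-2 + 6i) / 10
Divide through by 2: (-1 + 3i) / 5
= -1/5 + (3/5)i


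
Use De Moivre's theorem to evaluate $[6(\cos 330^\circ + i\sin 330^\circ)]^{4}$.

By De Moivre: z^n = r^n(cos(nθ) + i sin(nθ))
= 6^4(cos(4*330°) + i sin(4*330°))
= 1296(cos 240° + i sin 240°)
= -648 - 648*sqrt(3)i


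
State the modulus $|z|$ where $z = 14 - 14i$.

|z| = sqrt(a^2 + b^2) = sqrt(14^2 + (-14)^2) = sqrt(392) = sqrt(392)


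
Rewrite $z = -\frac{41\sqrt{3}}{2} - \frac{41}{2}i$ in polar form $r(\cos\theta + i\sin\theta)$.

r = |z| = sqrt(a^2 + b^2) = sqrt((-41*sqrt(3)/2)^2 + (-41/2)^2) = sqrt(5043/4 + 1681/4) = sqrt(1681) = 41
θ = arctan(b/a) = arctan(-20.5/-35.507) (quadrant-adjusted) = 210°
z = 41(cos 210° + i sin 210°)


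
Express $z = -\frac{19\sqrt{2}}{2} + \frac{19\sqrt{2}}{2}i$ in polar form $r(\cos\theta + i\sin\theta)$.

r = |z| = sqrt(a^2 + b^2) = sqrt((-19*sqrt(2)/2)^2 + (19*sqrt(2)/2)^2) = sqrt(361/2 + 361/2) = sqrt(361) = 19
θ = arctan(b/a) = arctan(13.435/-13.435) (quadrant-adjusted) = 135°
z = 19(cos 135° + i sin 135°)


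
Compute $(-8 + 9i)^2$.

(a + bi)^2 = a^2 - b^2 + 2abi
= (-8)^2 - 9^2 + 2*(-8)*9i
= -17 - 144i


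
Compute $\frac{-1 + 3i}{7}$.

Divisor is real, so divide each part by 7:
= -1/7 + (3/7)i


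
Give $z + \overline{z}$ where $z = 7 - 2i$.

z + conjugate(z) = (a + bi) + (a - bi) = 2a
= 2 * 7 = 14


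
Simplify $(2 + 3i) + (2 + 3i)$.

(2 + 2) + (3 + 3)i = 4 + 6i


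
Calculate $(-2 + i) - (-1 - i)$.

(-2 - (-1)) + (1 - (-1))i = -1 + 2i


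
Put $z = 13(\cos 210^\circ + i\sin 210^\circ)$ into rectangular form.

a = r cos θ = 13 * -sqrt(3)/2 = -13*sqrt(3)/2
b = r sin θ = 13 * -1/2 = -13/2
z = -13*sqrt(3)/2 - (13/2)i


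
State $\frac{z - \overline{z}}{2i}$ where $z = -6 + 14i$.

z - conjugate(z) = 2bi
(z - conjugate(z))/(2i) = 2bi/(2i) = b = 14


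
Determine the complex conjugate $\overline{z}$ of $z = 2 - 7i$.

If z = a + bi, then conjugate(z) = a - bi
conjugate(2 - 7i) = 2 + 7i


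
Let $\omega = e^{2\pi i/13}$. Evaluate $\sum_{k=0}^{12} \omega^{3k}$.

Let ζ = ω^3 = e^(2πi·3/13). Since 13 ∤ 3, ζ ≠ 1.
Sum = Σ_{k=0}^{12} ζ^k = (ζ^13 - 1)/(ζ - 1) = (ω^{3·13} - 1)/(ζ - 1) = (1 - 1)/(ζ - 1) = 0


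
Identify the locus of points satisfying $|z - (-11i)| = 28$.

|z - z0| = r describes a circle centered at z0 with radius r
Here z0 = -11i and r = 28
Locus: Circle centered at (0, -11) with radius 28


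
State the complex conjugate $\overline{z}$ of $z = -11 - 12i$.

If z = a + bi, then conjugate(z) = a - bi
conjugate(-11 - 12i) = -11 + 12i


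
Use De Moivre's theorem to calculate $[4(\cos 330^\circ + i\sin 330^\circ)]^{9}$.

By De Moivre: z^n = r^n(cos(nθ) + i sin(nθ))
= 4^9(cos(9*330°) + i sin(9*330°))
= 262144(cos 90° + i sin 90°)
= 262144i


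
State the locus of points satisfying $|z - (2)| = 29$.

|z - z0| = r describes a circle centered at z0 with radius r
Here z0 = 2 and r = 29
Locus: Circle centered at (2, 0) with radius 29


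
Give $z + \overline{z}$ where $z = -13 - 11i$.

z + conjugate(z) = (a + bi) + (a - bi) = 2a
= 2 * (-13) = -26


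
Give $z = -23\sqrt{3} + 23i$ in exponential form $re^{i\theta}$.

r = |z| = sqrt((-23*sqrt(3))^2 + (23)^2) = sqrt(1587 + 529) = sqrt(2116) = 46
θ = arctan(b/a) = arctan(23/-39.8372) (quadrant-adjusted) = 150° = 5π/6
z = 46e^(i*5π/6)


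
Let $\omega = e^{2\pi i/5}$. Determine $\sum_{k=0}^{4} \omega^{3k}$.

Let ζ = ω^3 = e^(2πi·3/5). Since 5 ∤ 3, ζ ≠ 1.
Sum = Σ_{k=0}^{4} ζ^k = (ζ^5 - 1)/(ζ - 1) = (ω^{3·5} - 1)/(ζ - 1) = (1 - 1)/(ζ - 1) = 0


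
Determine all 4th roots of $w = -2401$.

|w| = 2401, arg(w) = 180°
Root modulus = 2401^(1/4) = 7
Root arguments: θ_k = (180° + 360°k)/4 for k = 0, 1, ..., 3
Roots: 7*sqrt(2)/2 + (7*sqrt(2)/2)i, -7*sqrt(2)/2 + (7*sqrt(2)/2)i, -7*sqrt(2)/2 - (7*sqrt(2)/2)i, 7*sqrt(2)/2 - (7*sqrt(2)/2)i


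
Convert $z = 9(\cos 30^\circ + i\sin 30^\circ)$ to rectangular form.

a = r cos θ = 9 * sqrt(3)/2 = 9*sqrt(3)/2
b = r sin θ = 9 * 1/2 = 9/2
z = 9*sqrt(3)/2 + (9/2)i


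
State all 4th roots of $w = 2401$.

|w| = 2401, arg(w) = 0°
Root modulus = 2401^(1/4) = 7
Root arguments: θ_k = (0° + 360°k)/4 for k = 0, 1, ..., 3
Roots: 7, 7i, -7, -7i


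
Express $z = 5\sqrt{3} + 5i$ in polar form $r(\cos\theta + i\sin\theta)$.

r = |z| = sqrt(a^2 + b^2) = sqrt((5*sqrt(3))^2 + (5)^2) = sqrt(75 + 25) = sqrt(100) = 10
θ = arctan(b/a) = arctan(5/8.6603) (quadrant-adjusted) = 30°
z = 10(cos 30° + i sin 30°)


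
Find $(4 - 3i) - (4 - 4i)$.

(4 - 4) + (-3 - (-4))i = i


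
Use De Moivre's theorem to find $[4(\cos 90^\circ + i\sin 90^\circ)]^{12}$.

By De Moivre: z^n = r^n(cos(nθ) + i sin(nθ))
= 4^12(cos(12*90°) + i sin(12*90°))
= 16777216(cos 0° + i sin 0°)
= 16777216


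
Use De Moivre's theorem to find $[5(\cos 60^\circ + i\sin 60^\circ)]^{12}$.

By De Moivre: z^n = r^n(cos(nθ) + i sin(nθ))
= 5^12(cos(12*60°) + i sin(12*60°))
= 244140625(cos 0° + i sin 0°)
= 244140625


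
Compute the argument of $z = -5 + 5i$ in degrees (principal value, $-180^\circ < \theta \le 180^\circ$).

θ = arctan(b/a) = arctan(5/-5) (quadrant-adjusted) = 135°


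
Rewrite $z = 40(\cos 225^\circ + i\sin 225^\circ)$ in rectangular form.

a = r cos θ = 40 * -sqrt(2)/2 = -20*sqrt(2)
b = r sin θ = 40 * -sqrt(2)/2 = -20*sqrt(2)
z = -20*sqrt(2) - 20*sqrt(2)i


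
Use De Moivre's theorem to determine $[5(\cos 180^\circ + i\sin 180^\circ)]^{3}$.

By De Moivre: z^n = r^n(cos(nθ) + i sin(nθ))
= 5^3(cos(3*180°) + i sin(3*180°))
= 125(cos 180° + i sin 180°)
= -125


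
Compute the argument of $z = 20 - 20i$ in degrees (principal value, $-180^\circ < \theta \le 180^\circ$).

θ = arctan(b/a) = arctan(-20/20) (quadrant-adjusted) = -45°


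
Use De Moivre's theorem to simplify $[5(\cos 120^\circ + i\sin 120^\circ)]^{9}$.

By De Moivre: z^n = r^n(cos(nθ) + i sin(nθ))
= 5^9(cos(9*120°) + i sin(9*120°))
= 1953125(cos 0° + i sin 0°)
= 1953125


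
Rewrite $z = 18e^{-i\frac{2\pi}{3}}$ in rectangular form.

a = r cos θ = 18 * -1/2 = -9
b = r sin θ = 18 * -sqrt(3)/2 = -9*sqrt(3)
z = -9 - 9*sqrt(3)i


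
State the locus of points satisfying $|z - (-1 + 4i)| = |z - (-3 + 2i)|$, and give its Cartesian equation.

|z - z1| = |z - z2| means z is equidistant from z1 and z2,
i.e. the perpendicular bisector of the segment from (-1, 4) to (-3, 2) (midpoint (-2, 3)).
With z = x + yi, square both sides:
(x - (-1))^2 + (y - 4)^2 = (x - (-3))^2 + (y - 2)^2
The x^2 and y^2 terms cancel: -4x + (-4)y = 13 - 17 = -4
Simplify: x + y = 1
Locus: Perpendicular bisector of the segment from (-1, 4) to (-3, 2): the line x + y = 1


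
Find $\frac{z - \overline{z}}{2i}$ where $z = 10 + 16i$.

z - conjugate(z) = 2bi
(z - conjugate(z))/(2i) = 2bi/(2i) = b = 16


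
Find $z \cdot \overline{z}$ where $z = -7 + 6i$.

z * conjugate(z) = |z|^2 = a^2 + b^2
= (-7)^2 + 6^2 = 85


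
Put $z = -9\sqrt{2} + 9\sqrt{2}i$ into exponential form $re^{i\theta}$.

r = |z| = sqrt((-9*sqrt(2))^2 + (9*sqrt(2))^2) = sqrt(162 + 162) = sqrt(324) = 18
θ = arctan(b/a) = arctan(12.7279/-12.7279) (quadrant-adjusted) = 135° = 3π/4
z = 18e^(i*3π/4)


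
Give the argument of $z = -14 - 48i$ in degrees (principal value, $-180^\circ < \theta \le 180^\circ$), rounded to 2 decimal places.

θ = arctan(b/a) = arctan(-48/-14) (quadrant-adjusted) = -106.26°


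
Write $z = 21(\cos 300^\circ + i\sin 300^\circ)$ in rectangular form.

a = r cos θ = 21 * 1/2 = 21/2
b = r sin θ = 21 * -sqrt(3)/2 = -21*sqrt(3)/2
z = 21/2 - (21*sqrt(3)/2)i


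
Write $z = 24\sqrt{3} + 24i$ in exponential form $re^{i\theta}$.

r = |z| = sqrt((24*sqrt(3))^2 + (24)^2) = sqrt(1728 + 576) = sqrt(2304) = 48
θ = arctan(b/a) = arctan(24/41.5692) (quadrant-adjusted) = 30° = π/6
z = 48e^(i*π/6)


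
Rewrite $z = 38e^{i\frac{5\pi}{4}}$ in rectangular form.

a = r cos θ = 38 * -sqrt(2)/2 = -19*sqrt(2)
b = r sin θ = 38 * -sqrt(2)/2 = -19*sqrt(2)
z = -19*sqrt(2) - 19*sqrt(2)i


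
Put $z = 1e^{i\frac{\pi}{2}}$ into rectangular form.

a = r cos θ = 1 * 0 = 0
b = r sin θ = 1 * 1 = 1
z = i


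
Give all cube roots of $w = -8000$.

|w| = 8000, arg(w) = 180°
Root modulus = 8000^(1/3) = 20
Root arguments: θ_k = (180° + 360°k)/3 for k = 0, 1, ..., 2
Roots: 10 + 10*sqrt(3)i, -20, 10 - 10*sqrt(3)i


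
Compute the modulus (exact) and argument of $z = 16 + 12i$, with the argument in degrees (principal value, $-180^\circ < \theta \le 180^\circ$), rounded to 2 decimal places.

|z| = sqrt(16^2 + 12^2) = 20
arg(z) = arctan(b/a) = arctan(12/16) (quadrant-adjusted) = 36.87°


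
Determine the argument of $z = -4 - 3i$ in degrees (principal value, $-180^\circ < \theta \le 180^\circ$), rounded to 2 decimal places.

θ = arctan(b/a) = arctan(-3/-4) (quadrant-adjusted) = -143.13°


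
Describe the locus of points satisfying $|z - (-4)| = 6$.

|z - z0| = r describes a circle centered at z0 with radius r
Here z0 = -4 and r = 6
Locus: Circle centered at (-4, 0) with radius 6


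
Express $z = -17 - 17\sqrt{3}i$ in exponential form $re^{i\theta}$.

r = |z| = sqrt((-17)^2 + (-17*sqrt(3))^2) = sqrt(289 + 867) = sqrt(1156) = 34
θ = arctan(b/a) = arctan(-29.4449/-17) (quadrant-adjusted) = 240° = 4π/3
z = 34e^(i*4π/3)


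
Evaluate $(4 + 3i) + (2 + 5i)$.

(4 + 2) + (3 + 5)i = 6 + 8i


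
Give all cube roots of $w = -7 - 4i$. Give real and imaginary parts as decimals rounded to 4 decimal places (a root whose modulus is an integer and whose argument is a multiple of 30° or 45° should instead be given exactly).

|w| = sqrt(65) ≈ 8.062258, arg(w) ≈ 209.744881°
Root modulus = sqrt(65)^(1/3) ≈ 2.005175
Root arguments: θ_k = (arg(w) + 360°k)/3 for k = 0, 1, ..., 2
Compute each root as (root modulus)(cos θ_k + i sin θ_k) using full-precision intermediates, then round to 4 decimal places.
Roots: 0.6886 + 1.8832i, -1.9752 - 0.3453i, 1.2866 - 1.5380i


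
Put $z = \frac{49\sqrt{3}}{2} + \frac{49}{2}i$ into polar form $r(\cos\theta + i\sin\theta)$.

r = |z| = sqrt(a^2 + b^2) = sqrt((49*sqrt(3)/2)^2 + (49/2)^2) = sqrt(7203/4 + 2401/4) = sqrt(2401) = 49
θ = arctan(b/a) = arctan(24.5/42.4352) (quadrant-adjusted) = 30°
z = 49(cos 30° + i sin 30°)


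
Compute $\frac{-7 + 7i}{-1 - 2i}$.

Multiply numerator and denominator by conjugate (-1 + 2i):
= (-7 + 7i)(-1 + 2i) / ((-1)^2 + (-2)^2)
= (-7 - 21i) / 5
= -7/5 - (21/5)i


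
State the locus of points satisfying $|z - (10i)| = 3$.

|z - z0| = r describes a circle centered at z0 with radius r
Here z0 = 10i and r = 3
Locus: Circle centered at (0, 10) with radius 3


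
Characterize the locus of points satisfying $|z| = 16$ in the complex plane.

|z| = 16 means sqrt(x^2 + y^2) = 16
This is a circle of radius 16 centered at the origin


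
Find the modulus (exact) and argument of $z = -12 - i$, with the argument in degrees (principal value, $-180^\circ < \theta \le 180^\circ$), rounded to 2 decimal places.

|z| = sqrt((-12)^2 + (-1)^2) = sqrt(145)
arg(z) = arctan(b/a) = arctan(-1/-12) (quadrant-adjusted) = -175.24°


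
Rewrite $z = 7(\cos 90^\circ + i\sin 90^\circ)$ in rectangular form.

a = r cos θ = 7 * 0 = 0
b = r sin θ = 7 * 1 = 7
z = 7i


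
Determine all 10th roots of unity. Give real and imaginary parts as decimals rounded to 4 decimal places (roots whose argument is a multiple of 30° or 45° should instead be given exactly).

ω_k = e^(2πik/10) = cos(2πk/10) + i sin(2πk/10) for k = 0, 1, ..., 9
Roots: 1, 0.8090 + 0.5878i, 0.3090 + 0.9511i, -0.3090 + 0.9511i, -0.8090 + 0.5878i, -1, -0.8090 - 0.5878i, -0.3090 - 0.9511i, 0.3090 - 0.9511i, 0.8090 - 0.5878i


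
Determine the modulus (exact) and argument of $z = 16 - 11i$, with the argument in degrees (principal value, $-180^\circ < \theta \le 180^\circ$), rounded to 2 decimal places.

|z| = sqrt(16^2 + (-11)^2) = sqrt(377)
arg(z) = arctan(b/a) = arctan(-11/16) (quadrant-adjusted) = -34.51°


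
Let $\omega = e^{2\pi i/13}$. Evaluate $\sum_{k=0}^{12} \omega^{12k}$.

Let ζ = ω^12 = e^(2πi·12/13). Since 13 ∤ 12, ζ ≠ 1.
Sum = Σ_{k=0}^{12} ζ^k = (ζ^13 - 1)/(ζ - 1) = (ω^{12·13} - 1)/(ζ - 1) = (1 - 1)/(ζ - 1) = 0


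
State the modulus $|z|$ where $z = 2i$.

|z| = sqrt(a^2 + b^2) = sqrt(0^2 + 2^2) = sqrt(4) = 2


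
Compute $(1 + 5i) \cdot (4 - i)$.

(a1*a2 - b1*b2) + (a1*b2 + b1*a2)i
= (4 - (-5)) + (-1 + 20)i
= 9 + 19i


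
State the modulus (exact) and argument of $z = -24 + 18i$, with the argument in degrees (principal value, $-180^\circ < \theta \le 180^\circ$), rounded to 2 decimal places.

|z| = sqrt((-24)^2 + 18^2) = 30
arg(z) = arctan(b/a) = arctan(18/-24) (quadrant-adjusted) = 143.13°


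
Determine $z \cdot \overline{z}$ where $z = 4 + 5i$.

z * conjugate(z) = |z|^2 = a^2 + b^2
= 4^2 + 5^2 = 41


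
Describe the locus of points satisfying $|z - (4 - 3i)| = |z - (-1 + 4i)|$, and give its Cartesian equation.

|z - z1| = |z - z2| means z is equidistant from z1 and z2,
i.e. the perpendicular bisector of the segment from (4, -3) to (-1, 4) (midpoint (3/2, 1/2)).
With z = x + yi, square both sides:
(x - 4)^2 + (y - (-3))^2 = (x - (-1))^2 + (y - 4)^2
The x^2 and y^2 terms cancel: -10x + 14y = 17 - 25 = -8
Simplify: 5x - 7y = 4
Locus: Perpendicular bisector of the segment from (4, -3) to (-1, 4): the line 5x - 7y = 4


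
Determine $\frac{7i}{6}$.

Divisor is real, so divide each part by 6:
= 0 + (7/6)i


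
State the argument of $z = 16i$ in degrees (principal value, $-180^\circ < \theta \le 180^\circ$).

a = 0 and b > 0, so z lies on the positive imaginary axis: θ = 90°


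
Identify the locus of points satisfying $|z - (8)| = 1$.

|z - z0| = r describes a circle centered at z0 with radius r
Here z0 = 8 and r = 1
Locus: Circle centered at (8, 0) with radius 1


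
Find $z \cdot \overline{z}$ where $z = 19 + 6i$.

z * conjugate(z) = |z|^2 = a^2 + b^2
= 19^2 + 6^2 = 397


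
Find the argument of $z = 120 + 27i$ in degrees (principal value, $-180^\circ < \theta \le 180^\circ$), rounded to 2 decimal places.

θ = arctan(b/a) = arctan(27/120) (quadrant-adjusted) = 12.68°


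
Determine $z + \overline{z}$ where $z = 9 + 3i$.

z + conjugate(z) = (a + bi) + (a - bi) = 2a
= 2 * 9 = 18


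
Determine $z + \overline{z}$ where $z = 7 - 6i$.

z + conjugate(z) = (a + bi) + (a - bi) = 2a
= 2 * 7 = 14


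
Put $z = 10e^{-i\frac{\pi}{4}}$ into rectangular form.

a = r cos θ = 10 * sqrt(2)/2 = 5*sqrt(2)
b = r sin θ = 10 * -sqrt(2)/2 = -5*sqrt(2)
z = 5*sqrt(2) - 5*sqrt(2)i


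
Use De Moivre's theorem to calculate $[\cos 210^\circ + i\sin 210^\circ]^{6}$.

By De Moivre: z^n = r^n(cos(nθ) + i sin(nθ))
= 1^6(cos(6*210°) + i sin(6*210°))
= 1(cos 180° + i sin 180°)
= -1


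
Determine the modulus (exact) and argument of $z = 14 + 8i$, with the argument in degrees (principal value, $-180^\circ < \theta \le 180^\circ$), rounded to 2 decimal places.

|z| = sqrt(14^2 + 8^2) = sqrt(260)
arg(z) = arctan(b/a) = arctan(8/14) (quadrant-adjusted) = 29.74°


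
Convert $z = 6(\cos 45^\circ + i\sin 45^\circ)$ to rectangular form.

a = r cos θ = 6 * sqrt(2)/2 = 3*sqrt(2)
b = r sin θ = 6 * sqrt(2)/2 = 3*sqrt(2)
z = 3*sqrt(2) + 3*sqrt(2)i


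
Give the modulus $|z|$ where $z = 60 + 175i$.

|z| = sqrt(a^2 + b^2) = sqrt(60^2 + 175^2) = sqrt(34225) = 185


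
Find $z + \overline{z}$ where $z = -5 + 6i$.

z + conjugate(z) = (a + bi) + (a - bi) = 2a
= 2 * (-5) = -10


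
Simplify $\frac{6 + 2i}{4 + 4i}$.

Multiply numerator and denominator by conjugate (4 - 4i):
= (6 + 2i)(4 - 4i) / (4^2 + 4^2)
= (32 - 16i) / 32
Divide through by 16: (2 - i) / 2
= 1 - (1/2)i


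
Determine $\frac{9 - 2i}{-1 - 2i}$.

Multiply numerator and denominator by conjugate (-1 + 2i):
= (9 - 2i)(-1 + 2i) / ((-1)^2 + (-2)^2)
= (-5 + 20i) / 5
= -1 + 4i


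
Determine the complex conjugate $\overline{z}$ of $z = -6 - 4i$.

If z = a + bi, then conjugate(z) = a - bi
conjugate(-6 - 4i) = -6 + 4i


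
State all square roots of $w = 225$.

|w| = 225, arg(w) = 0°
Root modulus = 225^(1/2) = 15
Root arguments: θ_k = (0° + 360°k)/2 for k = 0, 1, ..., 1
Roots: 15, -15


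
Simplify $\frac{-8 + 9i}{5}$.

Divisor is real, so divide each part by 5:
= -8/5 + (9/5)i


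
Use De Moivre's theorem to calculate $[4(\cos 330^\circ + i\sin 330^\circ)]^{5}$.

By De Moivre: z^n = r^n(cos(nθ) + i sin(nθ))
= 4^5(cos(5*330°) + i sin(5*330°))
= 1024(cos 210° + i sin 210°)
= -512*sqrt(3) - 512i


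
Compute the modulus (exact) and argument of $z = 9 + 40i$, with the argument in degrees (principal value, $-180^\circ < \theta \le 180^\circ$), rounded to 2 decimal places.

|z| = sqrt(9^2 + 40^2) = 41
arg(z) = arctan(b/a) = arctan(40/9) (quadrant-adjusted) = 77.32°


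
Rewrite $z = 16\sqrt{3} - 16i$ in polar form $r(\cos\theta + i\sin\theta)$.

r = |z| = sqrt(a^2 + b^2) = sqrt((16*sqrt(3))^2 + (-16)^2) = sqrt(768 + 256) = sqrt(1024) = 32
θ = arctan(b/a) = arctan(-16/27.7128) (quadrant-adjusted) = 330°
z = 32(cos 330° + i sin 330°)


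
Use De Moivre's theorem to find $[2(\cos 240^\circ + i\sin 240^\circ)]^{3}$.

By De Moivre: z^n = r^n(cos(nθ) + i sin(nθ))
= 2^3(cos(3*240°) + i sin(3*240°))
= 8(cos 0° + i sin 0°)
= 8


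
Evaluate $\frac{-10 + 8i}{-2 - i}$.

Multiply numerator and denominator by conjugate (-2 + i):
= (-10 + 8i)(-2 + i) / ((-2)^2 + (-1)^2)
= (12 - 26i) / 5
= 12/5 - (26/5)i


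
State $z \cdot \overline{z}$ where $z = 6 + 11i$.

z * conjugate(z) = |z|^2 = a^2 + b^2
= 6^2 + 11^2 = 157


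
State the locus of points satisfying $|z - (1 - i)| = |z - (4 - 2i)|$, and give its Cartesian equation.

|z - z1| = |z - z2| means z is equidistant from z1 and z2,
i.e. the perpendicular bisector of the segment from (1, -1) to (4, -2) (midpoint (5/2, -3/2)).
With z = x + yi, square both sides:
(x - 1)^2 + (y - (-1))^2 = (x - 4)^2 + (y - (-2))^2
The x^2 and y^2 terms cancel: 6x + (-2)y = 20 - 2 = 18
Simplify: 3x - y = 9
Locus: Perpendicular bisector of the segment from (1, -1) to (4, -2): the line 3x - y = 9


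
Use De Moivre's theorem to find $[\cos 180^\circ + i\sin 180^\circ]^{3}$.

By De Moivre: z^n = r^n(cos(nθ) + i sin(nθ))
= 1^3(cos(3*180°) + i sin(3*180°))
= 1(cos 180° + i sin 180°)
= -1


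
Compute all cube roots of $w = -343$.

|w| = 343, arg(w) = 180°
Root modulus = 343^(1/3) = 7
Root arguments: θ_k = (180° + 360°k)/3 for k = 0, 1, ..., 2
Roots: 7/2 + (7*sqrt(3)/2)i, -7, 7/2 - (7*sqrt(3)/2)i


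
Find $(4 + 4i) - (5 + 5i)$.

(4 - 5) + (4 - 5)i = -1 - i


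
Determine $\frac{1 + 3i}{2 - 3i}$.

Multiply numerator and denominator by conjugate (2 + 3i):
= (1 + 3i)(2 + 3i) / (2^2 + (-3)^2)
= (-7 + 9i) / 13
= -7/13 + (9/13)i


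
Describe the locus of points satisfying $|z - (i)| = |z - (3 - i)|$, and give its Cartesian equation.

|z - z1| = |z - z2| means z is equidistant from z1 and z2,
i.e. the perpendicular bisector of the segment from (0, 1) to (3, -1) (midpoint (3/2, 0)).
With z = x + yi, square both sides:
(x - 0)^2 + (y - 1)^2 = (x - 3)^2 + (y - (-1))^2
The x^2 and y^2 terms cancel: 6x + (-4)y = 10 - 1 = 9
Simplify: 6x - 4y = 9
Locus: Perpendicular bisector of the segment from (0, 1) to (3, -1): the line 6x - 4y = 9


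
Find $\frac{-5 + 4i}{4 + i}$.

Multiply numerator and denominator by conjugate (4 - i):
= (-5 + 4i)(4 - i) / (4^2 + 1^2)
= (-16 + 21i) / 17
= -16/17 + (21/17)i


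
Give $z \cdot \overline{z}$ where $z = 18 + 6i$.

z * conjugate(z) = |z|^2 = a^2 + b^2
= 18^2 + 6^2 = 360


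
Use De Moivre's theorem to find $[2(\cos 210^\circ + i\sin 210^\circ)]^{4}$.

By De Moivre: z^n = r^n(cos(nθ) + i sin(nθ))
= 2^4(cos(4*210°) + i sin(4*210°))
= 16(cos 120° + i sin 120°)
= -8 + 8*sqrt(3)i


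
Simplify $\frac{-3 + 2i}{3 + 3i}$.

Multiply numerator and denominator by conjugate (3 - 3i):
= (-3 + 2i)(3 - 3i) / (3^2 + 3^2)
= (-3 + 15i) / 18
Divide through by 3: (-1 + 5i) / 6
= -1/6 + (5/6)i


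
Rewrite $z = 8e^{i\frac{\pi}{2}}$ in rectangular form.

a = r cos θ = 8 * 0 = 0
b = r sin θ = 8 * 1 = 8
z = 8i


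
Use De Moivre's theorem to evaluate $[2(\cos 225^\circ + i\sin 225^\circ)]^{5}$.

By De Moivre: z^n = r^n(cos(nθ) + i sin(nθ))
= 2^5(cos(5*225°) + i sin(5*225°))
= 32(cos 45° + i sin 45°)
= 16*sqrt(2) + 16*sqrt(2)i


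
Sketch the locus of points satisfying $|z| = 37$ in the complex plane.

|z| = 37 means sqrt(x^2 + y^2) = 37
This is a circle of radius 37 centered at the origin


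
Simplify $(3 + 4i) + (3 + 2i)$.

(3 + 3) + (4 + 2)i = 6 + 6i


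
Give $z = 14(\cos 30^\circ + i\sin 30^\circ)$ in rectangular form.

a = r cos θ = 14 * sqrt(3)/2 = 7*sqrt(3)
b = r sin θ = 14 * 1/2 = 7
z = 7*sqrt(3) + 7i


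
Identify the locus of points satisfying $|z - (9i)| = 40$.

|z - z0| = r describes a circle centered at z0 with radius r
Here z0 = 9i and r = 40
Locus: Circle centered at (0, 9) with radius 40


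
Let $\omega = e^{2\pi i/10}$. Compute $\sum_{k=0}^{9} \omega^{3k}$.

Let ζ = ω^3 = e^(2πi·3/10). Since 10 ∤ 3, ζ ≠ 1.
Sum = Σ_{k=0}^{9} ζ^k = (ζ^10 - 1)/(ζ - 1) = (ω^{3·10} - 1)/(ζ - 1) = (1 - 1)/(ζ - 1) = 0


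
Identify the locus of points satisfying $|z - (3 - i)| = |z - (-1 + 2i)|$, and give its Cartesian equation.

|z - z1| = |z - z2| means z is equidistant from z1 and z2,
i.e. the perpendicular bisector of the segment from (3, -1) to (-1, 2) (midpoint (1, 1/2)).
With z = x + yi, square both sides:
(x - 3)^2 + (y - (-1))^2 = (x - (-1))^2 + (y - 2)^2
The x^2 and y^2 terms cancel: -8x + 6y = 5 - 10 = -5
Simplify: 8x - 6y = 5
Locus: Perpendicular bisector of the segment from (3, -1) to (-1, 2): the line 8x - 6y = 5


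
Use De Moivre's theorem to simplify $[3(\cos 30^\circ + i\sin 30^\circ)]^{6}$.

By De Moivre: z^n = r^n(cos(nθ) + i sin(nθ))
= 3^6(cos(6*30°) + i sin(6*30°))
= 729(cos 180° + i sin 180°)
= -729


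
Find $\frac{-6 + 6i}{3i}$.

Multiply numerator and denominator by conjugate (-3i):
= (-6 + 6i)(-3i) / (0^2 + 3^2)
= (18 + 18i) / 9
= 2 + 2i


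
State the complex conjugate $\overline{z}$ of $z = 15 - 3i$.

If z = a + bi, then conjugate(z) = a - bi
conjugate(15 - 3i) = 15 + 3i


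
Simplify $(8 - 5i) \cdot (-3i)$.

(a1*a2 - b1*b2) + (a1*b2 + b1*a2)i
= (0 - 15) + (-24 + 0)i
= -15 - 24i


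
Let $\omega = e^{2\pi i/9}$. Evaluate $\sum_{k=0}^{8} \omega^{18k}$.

Since 9 divides 18, ω^18 = (ω^9)^2 = 1^2 = 1, so every term is 1.
Sum = 9 · 1 = 9


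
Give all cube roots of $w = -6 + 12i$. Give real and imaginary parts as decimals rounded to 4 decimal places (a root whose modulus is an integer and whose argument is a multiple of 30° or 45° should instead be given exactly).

|w| = sqrt(180) ≈ 13.416408, arg(w) ≈ 116.565051°
Root modulus = sqrt(180)^(1/3) ≈ 2.376177
Root arguments: θ_k = (arg(w) + 360°k)/3 for k = 0, 1, ..., 2
Compute each root as (root modulus)(cos θ_k + i sin θ_k) using full-precision intermediates, then round to 4 decimal places.
Roots: 1.8504 + 1.4907i, -2.2162 + 0.8572i, 0.3658 - 2.3479i


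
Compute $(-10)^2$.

(a + bi)^2 = a^2 - b^2 + 2abi
= (-10)^2 - 0^2 + 2*(-10)*0i
= 100


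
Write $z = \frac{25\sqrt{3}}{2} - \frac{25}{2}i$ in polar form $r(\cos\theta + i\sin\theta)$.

r = |z| = sqrt(a^2 + b^2) = sqrt((25*sqrt(3)/2)^2 + (-25/2)^2) = sqrt(1875/4 + 625/4) = sqrt(625) = 25
θ = arctan(b/a) = arctan(-12.5/21.6506) (quadrant-adjusted) = 330°
z = 25(cos 330° + i sin 330°)


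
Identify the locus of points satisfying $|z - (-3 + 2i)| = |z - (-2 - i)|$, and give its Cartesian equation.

|z - z1| = |z - z2| means z is equidistant from z1 and z2,
i.e. the perpendicular bisector of the segment from (-3, 2) to (-2, -1) (midpoint (-5/2, 1/2)).
With z = x + yi, square both sides:
(x - (-3))^2 + (y - 2)^2 = (x - (-2))^2 + (y - (-1))^2
The x^2 and y^2 terms cancel: 2x + (-6)y = 5 - 13 = -8
Simplify: x - 3y = -4
Locus: Perpendicular bisector of the segment from (-3, 2) to (-2, -1): the line x - 3y = -4


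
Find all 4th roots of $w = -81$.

|w| = 81, arg(w) = 180°
Root modulus = 81^(1/4) = 3
Root arguments: θ_k = (180° + 360°k)/4 for k = 0, 1, ..., 3
Roots: 3*sqrt(2)/2 + (3*sqrt(2)/2)i, -3*sqrt(2)/2 + (3*sqrt(2)/2)i, -3*sqrt(2)/2 - (3*sqrt(2)/2)i, 3*sqrt(2)/2 - (3*sqrt(2)/2)i


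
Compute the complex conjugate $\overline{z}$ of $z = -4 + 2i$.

If z = a + bi, then conjugate(z) = a - bi
conjugate(-4 + 2i) = -4 - 2i


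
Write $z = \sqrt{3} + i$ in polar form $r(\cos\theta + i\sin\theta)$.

r = |z| = sqrt(a^2 + b^2) = sqrt((sqrt(3))^2 + (1)^2) = sqrt(3 + 1) = sqrt(4) = 2
θ = arctan(b/a) = arctan(1/1.7321) (quadrant-adjusted) = 30°
z = 2(cos 30° + i sin 30°)


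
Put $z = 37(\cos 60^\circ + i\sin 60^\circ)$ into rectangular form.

a = r cos θ = 37 * 1/2 = 37/2
b = r sin θ = 37 * sqrt(3)/2 = 37*sqrt(3)/2
z = 37/2 + (37*sqrt(3)/2)i


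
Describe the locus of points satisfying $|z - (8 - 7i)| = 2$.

|z - z0| = r describes a circle centered at z0 with radius r
Here z0 = 8 - 7i and r = 2
Locus: Circle centered at (8, -7) with radius 2


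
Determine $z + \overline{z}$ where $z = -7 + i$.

z + conjugate(z) = (a + bi) + (a - bi) = 2a
= 2 * (-7) = -14


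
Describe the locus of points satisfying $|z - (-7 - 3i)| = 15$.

|z - z0| = r describes a circle centered at z0 with radius r
Here z0 = -7 - 3i and r = 15
Locus: Circle centered at (-7, -3) with radius 15


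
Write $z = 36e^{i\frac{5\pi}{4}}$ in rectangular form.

a = r cos θ = 36 * -sqrt(2)/2 = -18*sqrt(2)
b = r sin θ = 36 * -sqrt(2)/2 = -18*sqrt(2)
z = -18*sqrt(2) - 18*sqrt(2)i


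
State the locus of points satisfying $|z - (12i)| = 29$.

|z - z0| = r describes a circle centered at z0 with radius r
Here z0 = 12i and r = 29
Locus: Circle centered at (0, 12) with radius 29


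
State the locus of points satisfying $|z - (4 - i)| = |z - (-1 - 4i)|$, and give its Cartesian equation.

|z - z1| = |z - z2| means z is equidistant from z1 and z2,
i.e. the perpendicular bisector of the segment from (4, -1) to (-1, -4) (midpoint (3/2, -5/2)).
With z = x + yi, square both sides:
(x - 4)^2 + (y - (-1))^2 = (x - (-1))^2 + (y - (-4))^2
The x^2 and y^2 terms cancel: -10x + (-6)y = 17 - 17 = 0
Simplify: 5x + 3y = 0
Locus: Perpendicular bisector of the segment from (4, -1) to (-1, -4): the line 5x + 3y = 0


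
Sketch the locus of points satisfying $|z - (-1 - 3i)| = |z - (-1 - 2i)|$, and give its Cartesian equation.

|z - z1| = |z - z2| means z is equidistant from z1 and z2,
i.e. the perpendicular bisector of the segment from (-1, -3) to (-1, -2) (midpoint (-1, -5/2)).
With z = x + yi, square both sides:
(x - (-1))^2 + (y - (-3))^2 = (x - (-1))^2 + (y - (-2))^2
The x^2 and y^2 terms cancel: 0x + 2y = 5 - 10 = -5
Simplify: y = -5/2
Locus: Perpendicular bisector of the segment from (-1, -3) to (-1, -2): the line y = -5/2


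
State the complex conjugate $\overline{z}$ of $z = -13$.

If z = a + bi, then conjugate(z) = a - bi
conjugate(-13) = -13


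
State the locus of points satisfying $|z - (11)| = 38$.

|z - z0| = r describes a circle centered at z0 with radius r
Here z0 = 11 and r = 38
Locus: Circle centered at (11, 0) with radius 38


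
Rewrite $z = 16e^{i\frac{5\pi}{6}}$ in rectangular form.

a = r cos θ = 16 * -sqrt(3)/2 = -8*sqrt(3)
b = r sin θ = 16 * 1/2 = 8
z = -8*sqrt(3) + 8i


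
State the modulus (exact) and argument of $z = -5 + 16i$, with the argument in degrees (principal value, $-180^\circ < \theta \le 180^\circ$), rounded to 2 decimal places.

|z| = sqrt((-5)^2 + 16^2) = sqrt(281)
arg(z) = arctan(b/a) = arctan(16/-5) (quadrant-adjusted) = 107.35°


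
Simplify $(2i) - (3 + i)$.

(0 - 3) + (2 - 1)i = -3 + i


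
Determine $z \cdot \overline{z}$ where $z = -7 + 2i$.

z * conjugate(z) = |z|^2 = a^2 + b^2
= (-7)^2 + 2^2 = 53


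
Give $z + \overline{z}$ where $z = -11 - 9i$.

z + conjugate(z) = (a + bi) + (a - bi) = 2a
= 2 * (-11) = -22


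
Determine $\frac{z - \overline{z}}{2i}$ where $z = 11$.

z - conjugate(z) = 2bi
(z - conjugate(z))/(2i) = 2bi/(2i) = b = 0


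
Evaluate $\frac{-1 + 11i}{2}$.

Divisor is real, so divide each part by 2:
= -1/2 + (11/2)i


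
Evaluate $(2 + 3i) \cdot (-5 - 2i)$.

(a1*a2 - b1*b2) + (a1*b2 + b1*a2)i
= (-10 - (-6)) + (-4 + (-15))i
= -4 - 19i


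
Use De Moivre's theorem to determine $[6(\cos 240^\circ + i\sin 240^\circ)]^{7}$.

By De Moivre: z^n = r^n(cos(nθ) + i sin(nθ))
= 6^7(cos(7*240°) + i sin(7*240°))
= 279936(cos 240° + i sin 240°)
= -139968 - 139968*sqrt(3)i


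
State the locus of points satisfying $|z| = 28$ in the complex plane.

|z| = 28 means sqrt(x^2 + y^2) = 28
This is a circle of radius 28 centered at the origin


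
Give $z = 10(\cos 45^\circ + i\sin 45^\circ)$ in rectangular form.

a = r cos θ = 10 * sqrt(2)/2 = 5*sqrt(2)
b = r sin θ = 10 * sqrt(2)/2 = 5*sqrt(2)
z = 5*sqrt(2) + 5*sqrt(2)i


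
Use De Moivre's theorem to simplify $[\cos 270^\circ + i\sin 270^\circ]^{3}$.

By De Moivre: z^n = r^n(cos(nθ) + i sin(nθ))
= 1^3(cos(3*270°) + i sin(3*270°))
= 1(cos 90° + i sin 90°)
= i


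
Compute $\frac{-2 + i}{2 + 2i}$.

Multiply numerator and denominator by conjugate (2 - 2i):
= (-2 + i)(2 - 2i) / (2^2 + 2^2)
= (-2 + 6i) / 8
Divide through by 2: (-1 + 3i) / 4
= -1/4 + (3/4)i


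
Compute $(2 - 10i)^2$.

(a + bi)^2 = a^2 - b^2 + 2abi
= 2^2 - (-10)^2 + 2*2*(-10)i
= -96 - 40i


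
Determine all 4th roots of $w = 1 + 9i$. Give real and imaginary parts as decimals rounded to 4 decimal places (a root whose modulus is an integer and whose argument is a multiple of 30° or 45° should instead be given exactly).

|w| = sqrt(82) ≈ 9.055385, arg(w) ≈ 83.659808°
Root modulus = sqrt(82)^(1/4) ≈ 1.734709
Root arguments: θ_k = (arg(w) + 360°k)/4 for k = 0, 1, ..., 3
Compute each root as (root modulus)(cos θ_k + i sin θ_k) using full-precision intermediates, then round to 4 decimal places.
Roots: 1.6204 + 0.6193i, -0.6193 + 1.6204i, -1.6204 - 0.6193i, 0.6193 - 1.6204i


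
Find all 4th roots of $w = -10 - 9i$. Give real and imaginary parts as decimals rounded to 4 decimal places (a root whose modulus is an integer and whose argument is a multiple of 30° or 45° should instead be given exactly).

|w| = sqrt(181) ≈ 13.453624, arg(w) ≈ 221.987212°
Root modulus = sqrt(181)^(1/4) ≈ 1.915181
Root arguments: θ_k = (arg(w) + 360°k)/4 for k = 0, 1, ..., 3
Compute each root as (root modulus)(cos θ_k + i sin θ_k) using full-precision intermediates, then round to 4 decimal places.
Roots: 1.0849 + 1.5783i, -1.5783 + 1.0849i, -1.0849 - 1.5783i, 1.5783 - 1.0849i


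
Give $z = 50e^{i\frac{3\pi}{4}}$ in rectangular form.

a = r cos θ = 50 * -sqrt(2)/2 = -25*sqrt(2)
b = r sin θ = 50 * sqrt(2)/2 = 25*sqrt(2)
z = -25*sqrt(2) + 25*sqrt(2)i


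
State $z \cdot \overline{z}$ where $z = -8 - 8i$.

z * conjugate(z) = |z|^2 = a^2 + b^2
= (-8)^2 + (-8)^2 = 128


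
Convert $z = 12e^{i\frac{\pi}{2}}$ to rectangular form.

a = r cos θ = 12 * 0 = 0
b = r sin θ = 12 * 1 = 12
z = 12i


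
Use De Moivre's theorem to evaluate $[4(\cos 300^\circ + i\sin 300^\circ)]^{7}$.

By De Moivre: z^n = r^n(cos(nθ) + i sin(nθ))
= 4^7(cos(7*300°) + i sin(7*300°))
= 16384(cos 300° + i sin 300°)
= 8192 - 8192*sqrt(3)i


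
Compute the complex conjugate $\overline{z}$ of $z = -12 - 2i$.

If z = a + bi, then conjugate(z) = a - bi
conjugate(-12 - 2i) = -12 + 2i


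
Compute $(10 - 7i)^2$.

(a + bi)^2 = a^2 - b^2 + 2abi
= 10^2 - (-7)^2 + 2*10*(-7)i
= 51 - 140i


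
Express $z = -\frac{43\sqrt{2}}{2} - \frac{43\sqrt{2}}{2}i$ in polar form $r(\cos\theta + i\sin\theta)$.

r = |z| = sqrt(a^2 + b^2) = sqrt((-43*sqrt(2)/2)^2 + (-43*sqrt(2)/2)^2) = sqrt(1849/2 + 1849/2) = sqrt(1849) = 43
θ = arctan(b/a) = arctan(-30.4056/-30.4056) (quadrant-adjusted) = 225°
z = 43(cos 225° + i sin 225°)


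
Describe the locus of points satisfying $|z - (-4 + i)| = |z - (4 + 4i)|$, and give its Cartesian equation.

|z - z1| = |z - z2| means z is equidistant from z1 and z2,
i.e. the perpendicular bisector of the segment from (-4, 1) to (4, 4) (midpoint (0, 5/2)).
With z = x + yi, square both sides:
(x - (-4))^2 + (y - 1)^2 = (x - 4)^2 + (y - 4)^2
The x^2 and y^2 terms cancel: 16x + 6y = 32 - 17 = 15
Simplify: 16x + 6y = 15
Locus: Perpendicular bisector of the segment from (-4, 1) to (4, 4): the line 16x + 6y = 15


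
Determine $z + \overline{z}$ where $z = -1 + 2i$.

z + conjugate(z) = (a + bi) + (a - bi) = 2a
= 2 * (-1) = -2


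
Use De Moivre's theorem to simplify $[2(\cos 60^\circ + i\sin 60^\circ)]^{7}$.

By De Moivre: z^n = r^n(cos(nθ) + i sin(nθ))
= 2^7(cos(7*60°) + i sin(7*60°))
= 128(cos 60° + i sin 60°)
= 64 + 64*sqrt(3)i


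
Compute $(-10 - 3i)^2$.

(a + bi)^2 = a^2 - b^2 + 2abi
= (-10)^2 - (-3)^2 + 2*(-10)*(-3)i
= 91 + 60i


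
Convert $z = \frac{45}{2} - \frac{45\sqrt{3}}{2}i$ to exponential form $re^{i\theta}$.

r = |z| = sqrt((45/2)^2 + (-45*sqrt(3)/2)^2) = sqrt(2025/4 + 6075/4) = sqrt(2025) = 45
θ = arctan(b/a) = arctan(-38.9711/22.5) (quadrant-adjusted) = -60° = -π/3
z = 45e^(-i*π/3)


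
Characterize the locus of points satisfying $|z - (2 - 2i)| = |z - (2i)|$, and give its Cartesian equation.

|z - z1| = |z - z2| means z is equidistant from z1 and z2,
i.e. the perpendicular bisector of the segment from (2, -2) to (0, 2) (midpoint (1, 0)).
With z = x + yi, square both sides:
(x - 2)^2 + (y - (-2))^2 = (x - 0)^2 + (y - 2)^2
The x^2 and y^2 terms cancel: -4x + 8y = 4 - 8 = -4
Simplify: x - 2y = 1
Locus: Perpendicular bisector of the segment from (2, -2) to (0, 2): the line x - 2y = 1


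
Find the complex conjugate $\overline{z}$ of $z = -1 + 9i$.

If z = a + bi, then conjugate(z) = a - bi
conjugate(-1 + 9i) = -1 - 9i


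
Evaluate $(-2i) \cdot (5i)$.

(a1*a2 - b1*b2) + (a1*b2 + b1*a2)i
= (0 - (-10)) + (0 + 0)i
= 10


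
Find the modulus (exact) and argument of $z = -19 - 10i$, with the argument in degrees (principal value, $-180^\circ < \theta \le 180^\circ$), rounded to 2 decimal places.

|z| = sqrt((-19)^2 + (-10)^2) = sqrt(461)
arg(z) = arctan(b/a) = arctan(-10/-19) (quadrant-adjusted) = -152.24°


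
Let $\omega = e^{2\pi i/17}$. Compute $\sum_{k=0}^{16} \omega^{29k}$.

Let ζ = ω^29 = e^(2πi·29/17). Since 17 ∤ 29, ζ ≠ 1.
Sum = Σ_{k=0}^{16} ζ^k = (ζ^17 - 1)/(ζ - 1) = (ω^{29·17} - 1)/(ζ - 1) = (1 - 1)/(ζ - 1) = 0


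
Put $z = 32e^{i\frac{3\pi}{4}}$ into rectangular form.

a = r cos θ = 32 * -sqrt(2)/2 = -16*sqrt(2)
b = r sin θ = 32 * sqrt(2)/2 = 16*sqrt(2)
z = -16*sqrt(2) + 16*sqrt(2)i


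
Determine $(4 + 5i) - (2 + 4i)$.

(4 - 2) + (5 - 4)i = 2 + i


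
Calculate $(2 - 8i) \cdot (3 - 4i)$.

(a1*a2 - b1*b2) + (a1*b2 + b1*a2)i
= (6 - 32) + (-8 + (-24))i
= -26 - 32i


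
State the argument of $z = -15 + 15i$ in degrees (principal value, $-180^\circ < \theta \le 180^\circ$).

θ = arctan(b/a) = arctan(15/-15) (quadrant-adjusted) = 135°


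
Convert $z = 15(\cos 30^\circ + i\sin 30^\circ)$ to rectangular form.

a = r cos θ = 15 * sqrt(3)/2 = 15*sqrt(3)/2
b = r sin θ = 15 * 1/2 = 15/2
z = 15*sqrt(3)/2 + (15/2)i


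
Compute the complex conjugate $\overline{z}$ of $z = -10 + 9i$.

If z = a + bi, then conjugate(z) = a - bi
conjugate(-10 + 9i) = -10 - 9i


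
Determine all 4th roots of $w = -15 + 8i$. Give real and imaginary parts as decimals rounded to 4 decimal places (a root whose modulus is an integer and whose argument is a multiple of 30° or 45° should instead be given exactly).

|w| = 17, arg(w) ≈ 151.927513°
Root modulus = 17^(1/4) ≈ 2.030543
Root arguments: θ_k = (arg(w) + 360°k)/4 for k = 0, 1, ..., 3
Compute each root as (root modulus)(cos θ_k + i sin θ_k) using full-precision intermediates, then round to 4 decimal places.
Roots: 1.6005 + 1.2496i, -1.2496 + 1.6005i, -1.6005 - 1.2496i, 1.2496 - 1.6005i


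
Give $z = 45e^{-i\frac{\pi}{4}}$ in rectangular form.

a = r cos θ = 45 * sqrt(2)/2 = 45*sqrt(2)/2
b = r sin θ = 45 * -sqrt(2)/2 = -45*sqrt(2)/2
z = 45*sqrt(2)/2 - (45*sqrt(2)/2)i


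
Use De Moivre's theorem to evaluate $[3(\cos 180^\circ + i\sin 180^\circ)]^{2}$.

By De Moivre: z^n = r^n(cos(nθ) + i sin(nθ))
= 3^2(cos(2*180°) + i sin(2*180°))
= 9(cos 0° + i sin 0°)
= 9


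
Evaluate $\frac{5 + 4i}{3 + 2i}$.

Multiply numerator and denominator by conjugate (3 - 2i):
= (5 + 4i)(3 - 2i) / (3^2 + 2^2)
= (23 + 2i) / 13
= 23/13 + (2/13)i


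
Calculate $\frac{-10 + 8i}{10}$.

Divisor is real, so divide each part by 10:
= -1 + (4/5)i


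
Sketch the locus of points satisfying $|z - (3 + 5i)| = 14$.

|z - z0| = r describes a circle centered at z0 with radius r
Here z0 = 3 + 5i and r = 14
Locus: Circle centered at (3, 5) with radius 14


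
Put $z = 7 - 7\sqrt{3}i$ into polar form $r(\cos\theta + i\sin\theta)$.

r = |z| = sqrt(a^2 + b^2) = sqrt((7)^2 + (-7*sqrt(3))^2) = sqrt(49 + 147) = sqrt(196) = 14
θ = arctan(b/a) = arctan(-12.1244/7) (quadrant-adjusted) = 300°
z = 14(cos 300° + i sin 300°)


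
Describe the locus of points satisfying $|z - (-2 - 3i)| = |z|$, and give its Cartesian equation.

|z - z1| = |z - z2| means z is equidistant from z1 and z2,
i.e. the perpendicular bisector of the segment from (-2, -3) to (0, 0) (midpoint (-1, -3/2)).
With z = x + yi, square both sides:
(x - (-2))^2 + (y - (-3))^2 = (x - 0)^2 + (y - 0)^2
The x^2 and y^2 terms cancel: 4x + 6y = 0 - 13 = -13
Simplify: 4x + 6y = -13
Locus: Perpendicular bisector of the segment from (-2, -3) to (0, 0): the line 4x + 6y = -13
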